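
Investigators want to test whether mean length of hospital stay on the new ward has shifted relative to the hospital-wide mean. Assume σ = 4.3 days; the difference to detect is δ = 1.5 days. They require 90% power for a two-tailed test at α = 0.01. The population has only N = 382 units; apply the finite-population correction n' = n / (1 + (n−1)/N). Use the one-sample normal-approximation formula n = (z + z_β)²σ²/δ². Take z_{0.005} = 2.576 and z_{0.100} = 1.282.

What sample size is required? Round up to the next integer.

n = 93

n = (z_{α/2} + z_β)² · σ² / δ²
  = (2.576 + 1.282)² · 4.3² / 1.5²
  = 14.8842 · 18.49 / 2.25
  = 122.31
Finite-population correction (N = 382): 122.31 / (1 + (122.31 − 1)/382) = 92.83.
Round up → n = 93.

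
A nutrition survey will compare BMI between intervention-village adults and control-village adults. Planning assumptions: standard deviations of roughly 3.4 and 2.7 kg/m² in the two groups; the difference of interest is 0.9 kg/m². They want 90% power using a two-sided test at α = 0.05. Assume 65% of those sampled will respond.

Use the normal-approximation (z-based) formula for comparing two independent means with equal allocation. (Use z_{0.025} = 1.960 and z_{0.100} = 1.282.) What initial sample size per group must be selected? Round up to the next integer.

n = (z_{α/2} + z_β)² · (σ₁² + σ₂²) / δ²
  = (1.960 + 1.282)² · (3.4² + 2.7² = 18.85) / 0.9²
  = 10.5106 · 18.85 / 0.81
  = 244.60
Adjust for 65% response: 244.60 / 0.65 = 376.30.
Round up → n = 377 per group.

n = 377 per group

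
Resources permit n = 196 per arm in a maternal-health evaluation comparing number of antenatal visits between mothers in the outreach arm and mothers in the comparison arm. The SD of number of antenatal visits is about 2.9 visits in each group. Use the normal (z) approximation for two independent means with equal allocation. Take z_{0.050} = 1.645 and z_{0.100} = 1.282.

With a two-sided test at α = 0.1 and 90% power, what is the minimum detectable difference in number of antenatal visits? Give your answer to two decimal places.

δ = (z_{α/2} + z_β) · √((σ₁²+σ₂²)/n)
  = (1.645 + 1.282) · √(16.82/196)
  = 2.927 · √0.08582
  = 2.927 · 0.2929
  = 0.8574

Minimum detectable difference ≈ 0.86 visits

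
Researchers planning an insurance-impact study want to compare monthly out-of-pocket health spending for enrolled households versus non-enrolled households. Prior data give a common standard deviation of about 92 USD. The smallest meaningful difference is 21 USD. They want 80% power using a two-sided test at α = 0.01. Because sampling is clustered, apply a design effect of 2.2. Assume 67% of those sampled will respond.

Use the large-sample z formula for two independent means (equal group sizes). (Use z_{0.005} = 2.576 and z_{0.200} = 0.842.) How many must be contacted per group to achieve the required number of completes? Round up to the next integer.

n = (z_{α/2} + z_β)² · (σ₁² + σ₂²) / δ²
  = (2.576 + 0.842)² · (2·92² = 16928) / 21²
  = 11.6827 · 16928 / 441
  = 448.45
Design effect: 2.2 × 448.45 = 986.58.
Adjust for 67% response: 986.58 / 0.67 = 1472.51.
Round up → n = 1473 per group.

n = 1473 per group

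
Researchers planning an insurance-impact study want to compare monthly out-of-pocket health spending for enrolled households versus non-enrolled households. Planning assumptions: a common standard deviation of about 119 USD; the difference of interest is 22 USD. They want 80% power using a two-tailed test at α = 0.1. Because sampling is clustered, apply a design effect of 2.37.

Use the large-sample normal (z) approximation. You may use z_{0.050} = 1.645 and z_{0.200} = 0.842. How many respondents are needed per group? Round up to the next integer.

n = (z_{α/2} + z_β)² · (σ₁² + σ₂²) / δ²
  = (1.645 + 0.842)² · (2·119² = 28322) / 22²
  = 6.1852 · 28322 / 484
  = 361.93
Design effect: 2.37 × 361.93 = 857.79.
Round up → n = 858 per group.

n = 858 per group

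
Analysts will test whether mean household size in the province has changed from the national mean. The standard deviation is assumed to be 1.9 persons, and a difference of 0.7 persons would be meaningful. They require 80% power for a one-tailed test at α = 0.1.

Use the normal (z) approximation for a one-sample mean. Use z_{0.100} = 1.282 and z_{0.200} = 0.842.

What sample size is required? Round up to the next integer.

n = (z_α + z_β)² · σ² / δ²
  = (1.282 + 0.842)² · 1.9² / 0.7²
  = 4.5114 · 3.61 / 0.49
  = 33.24
Round up → n = 34.

n = 34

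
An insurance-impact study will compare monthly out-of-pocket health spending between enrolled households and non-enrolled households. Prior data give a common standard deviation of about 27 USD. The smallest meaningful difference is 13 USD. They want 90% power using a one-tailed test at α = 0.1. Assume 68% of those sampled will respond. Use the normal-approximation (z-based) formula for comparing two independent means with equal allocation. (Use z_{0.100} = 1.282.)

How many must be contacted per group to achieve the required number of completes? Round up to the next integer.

n = (z_α + z_β)² · (σ₁² + σ₂²) / δ²
  = (1.282 + 1.282)² · (2·27² = 1458) / 13²
  = 6.5741 · 1458 / 169
  = 56.72
Adjust for 68% response: 56.72 / 0.68 = 83.41.
Round up → n = 84 per group.

n = 84 per group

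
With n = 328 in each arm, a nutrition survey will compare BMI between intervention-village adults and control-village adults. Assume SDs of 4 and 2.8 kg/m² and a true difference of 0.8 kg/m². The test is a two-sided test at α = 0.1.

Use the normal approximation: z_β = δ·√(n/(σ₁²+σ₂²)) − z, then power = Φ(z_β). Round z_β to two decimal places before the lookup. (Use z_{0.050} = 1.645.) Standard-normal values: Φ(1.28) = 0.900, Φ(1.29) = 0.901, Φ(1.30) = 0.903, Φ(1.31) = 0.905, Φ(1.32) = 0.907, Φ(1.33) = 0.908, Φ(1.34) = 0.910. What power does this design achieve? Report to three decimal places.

z_β = δ·√(n/(σ₁²+σ₂²)) − z_{α/2}
    = 0.8 · √(328/23.84) − 1.645
    = 0.8 · 3.70923 − 1.645
    = 2.9674 − 1.645 = 1.3224 → 1.32
Power = Φ(1.32) = 0.907.

Power ≈ 0.907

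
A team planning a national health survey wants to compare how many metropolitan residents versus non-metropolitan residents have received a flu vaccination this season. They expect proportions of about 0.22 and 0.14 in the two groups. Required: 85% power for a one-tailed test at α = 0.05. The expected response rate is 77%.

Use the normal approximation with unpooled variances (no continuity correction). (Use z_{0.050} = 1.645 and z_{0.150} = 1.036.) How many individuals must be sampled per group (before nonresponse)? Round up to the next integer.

n = 426 per group

n = (z_α + z_β)² · [p₁(1−p₁) + p₂(1−p₂)] / (p₁ − p₂)²
  = (1.645 + 1.036)² · (0.22·0.78 + 0.14·0.86) / (0.08)²
  = (2.681)² · (0.1716 + 0.1204) / 0.0064
  = 7.1878 · 0.2920 / 0.0064
  = 327.94
Adjust for 77% response: 327.94 / 0.77 = 425.90.
Round up → n = 426 per group.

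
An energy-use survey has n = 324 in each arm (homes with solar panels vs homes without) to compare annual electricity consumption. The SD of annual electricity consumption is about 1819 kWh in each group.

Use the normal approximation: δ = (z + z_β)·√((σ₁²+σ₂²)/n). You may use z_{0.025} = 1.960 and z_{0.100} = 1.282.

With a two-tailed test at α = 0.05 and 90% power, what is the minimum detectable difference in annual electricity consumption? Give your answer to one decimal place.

δ = (z_{α/2} + z_β) · √((σ₁²+σ₂²)/n)
  = (1.960 + 1.282) · √(6617522/324)
  = 3.242 · √20424.5
  = 3.242 · 142.9141
  = 463.3276

Minimum detectable difference ≈ 463.3 kWh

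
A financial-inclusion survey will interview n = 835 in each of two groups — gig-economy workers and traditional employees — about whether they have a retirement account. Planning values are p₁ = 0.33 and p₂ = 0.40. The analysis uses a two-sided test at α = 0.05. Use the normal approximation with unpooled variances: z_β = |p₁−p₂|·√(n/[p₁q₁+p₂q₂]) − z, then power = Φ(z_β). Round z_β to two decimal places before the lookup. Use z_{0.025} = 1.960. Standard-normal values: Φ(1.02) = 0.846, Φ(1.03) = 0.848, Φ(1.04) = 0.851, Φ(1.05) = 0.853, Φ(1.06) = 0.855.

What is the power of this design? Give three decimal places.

Power ≈ 0.846

z_β = |p₁−p₂|·√(n/[p₁q₁+p₂q₂]) − z_{α/2}
    = 0.07 · √(835/0.4611) − 1.960
    = 0.07 · 42.5545 − 1.960
    = 2.9788 − 1.960 = 1.0188 → 1.02
Power = Φ(1.02) = 0.846.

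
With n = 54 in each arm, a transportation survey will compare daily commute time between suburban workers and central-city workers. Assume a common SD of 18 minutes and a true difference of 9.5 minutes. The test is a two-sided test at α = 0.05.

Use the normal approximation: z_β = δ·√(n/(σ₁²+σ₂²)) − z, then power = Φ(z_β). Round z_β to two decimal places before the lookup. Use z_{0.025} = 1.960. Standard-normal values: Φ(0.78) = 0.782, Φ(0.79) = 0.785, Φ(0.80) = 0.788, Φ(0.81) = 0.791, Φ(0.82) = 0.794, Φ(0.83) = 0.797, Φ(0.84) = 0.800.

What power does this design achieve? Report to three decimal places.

z_β = δ·√(n/(σ₁²+σ₂²)) − z_{α/2}
    = 9.5 · √(54/648) − 1.960
    = 9.5 · 0.28868 − 1.960
    = 2.7424 − 1.960 = 0.7824 → 0.78
Power = Φ(0.78) = 0.782.

Power ≈ 0.782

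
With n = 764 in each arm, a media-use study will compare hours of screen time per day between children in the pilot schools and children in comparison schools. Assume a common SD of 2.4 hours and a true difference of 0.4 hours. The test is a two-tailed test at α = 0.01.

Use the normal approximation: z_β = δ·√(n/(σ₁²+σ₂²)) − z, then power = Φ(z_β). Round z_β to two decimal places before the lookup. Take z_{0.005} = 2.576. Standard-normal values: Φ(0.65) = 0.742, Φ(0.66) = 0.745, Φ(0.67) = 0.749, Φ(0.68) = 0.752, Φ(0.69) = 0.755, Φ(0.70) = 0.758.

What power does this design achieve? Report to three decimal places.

Power ≈ 0.752

z_β = δ·√(n/(σ₁²+σ₂²)) − z_{α/2}
    = 0.4 · √(764/11.52) − 2.576
    = 0.4 · 8.14368 − 2.576
    = 3.2575 − 2.576 = 0.6815 → 0.68
Power = Φ(0.68) = 0.752.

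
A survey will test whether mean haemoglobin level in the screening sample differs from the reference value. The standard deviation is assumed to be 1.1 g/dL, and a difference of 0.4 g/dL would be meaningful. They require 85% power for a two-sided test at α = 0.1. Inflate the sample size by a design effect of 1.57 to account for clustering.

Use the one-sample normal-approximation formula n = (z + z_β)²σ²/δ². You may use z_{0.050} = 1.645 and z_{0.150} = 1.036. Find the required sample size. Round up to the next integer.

n = 86

n = (z_{α/2} + z_β)² · σ² / δ²
  = (1.645 + 1.036)² · 1.1² / 0.4²
  = 7.1878 · 1.21 / 0.16
  = 54.36
Design effect: 1.57 × 54.36 = 85.34.
Round up → n = 86.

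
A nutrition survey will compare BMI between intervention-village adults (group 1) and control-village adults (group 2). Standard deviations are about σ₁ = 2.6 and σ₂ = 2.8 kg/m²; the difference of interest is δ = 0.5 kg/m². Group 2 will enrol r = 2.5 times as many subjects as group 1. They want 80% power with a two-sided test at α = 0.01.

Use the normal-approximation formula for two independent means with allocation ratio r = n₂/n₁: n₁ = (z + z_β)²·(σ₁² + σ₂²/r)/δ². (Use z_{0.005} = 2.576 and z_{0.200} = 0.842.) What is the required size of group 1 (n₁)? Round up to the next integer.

n₁ = (z_{α/2} + z_β)² · (σ₁² + σ₂²/r) / δ²
   = (2.576 + 0.842)² · (2.6² + 2.8²/2.5) / 0.5²
   = 11.6827 · (6.76 + 3.136) / 0.25
   = 11.6827 · 9.896 / 0.25
   = 462.45
Round up → n₁ = 463; n₂ = r·n₁ = 2.5 × 463 = 1158.

n₁ = 463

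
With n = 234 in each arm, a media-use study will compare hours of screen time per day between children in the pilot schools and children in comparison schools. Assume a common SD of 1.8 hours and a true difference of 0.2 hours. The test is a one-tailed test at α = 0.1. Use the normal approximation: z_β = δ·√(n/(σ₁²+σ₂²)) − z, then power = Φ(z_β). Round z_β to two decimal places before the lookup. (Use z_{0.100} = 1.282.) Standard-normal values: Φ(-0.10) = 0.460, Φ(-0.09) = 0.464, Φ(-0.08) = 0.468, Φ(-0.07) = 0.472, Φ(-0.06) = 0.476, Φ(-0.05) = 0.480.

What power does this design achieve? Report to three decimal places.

Power ≈ 0.468

z_β = δ·√(n/(σ₁²+σ₂²)) − z_α
    = 0.2 · √(234/6.48) − 1.282
    = 0.2 · 6.00925 − 1.282
    = 1.2019 − 1.282 = -0.0801 → -0.08
Power = Φ(-0.08) = 0.468.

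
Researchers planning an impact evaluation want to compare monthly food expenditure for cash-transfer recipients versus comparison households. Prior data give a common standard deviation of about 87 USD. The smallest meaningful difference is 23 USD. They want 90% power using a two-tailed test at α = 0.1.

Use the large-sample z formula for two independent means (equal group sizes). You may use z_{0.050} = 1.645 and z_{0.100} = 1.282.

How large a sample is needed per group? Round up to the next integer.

n = 246 per group

n = (z_{α/2} + z_β)² · (σ₁² + σ₂²) / δ²
  = (1.645 + 1.282)² · (2·87² = 15138) / 23²
  = 8.5673 · 15138 / 529
  = 245.16
Round up → n = 246 per group.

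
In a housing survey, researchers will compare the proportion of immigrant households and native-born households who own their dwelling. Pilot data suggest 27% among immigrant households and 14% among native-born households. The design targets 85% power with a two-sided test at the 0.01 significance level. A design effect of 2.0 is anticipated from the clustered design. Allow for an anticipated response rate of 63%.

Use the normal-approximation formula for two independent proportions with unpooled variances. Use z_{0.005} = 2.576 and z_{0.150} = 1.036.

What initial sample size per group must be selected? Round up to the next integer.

n = (z_{α/2} + z_β)² · [p₁(1−p₁) + p₂(1−p₂)] / (p₁ − p₂)²
  = (2.576 + 1.036)² · (0.27·0.73 + 0.14·0.86) / (0.13)²
  = (3.612)² · (0.1971 + 0.1204) / 0.0169
  = 13.0465 · 0.3175 / 0.0169
  = 245.11
Design effect: 2.0 × 245.11 = 490.21.
Adjust for 63% response: 490.21 / 0.63 = 778.11.
Round up → n = 779 per group.

n = 779 per group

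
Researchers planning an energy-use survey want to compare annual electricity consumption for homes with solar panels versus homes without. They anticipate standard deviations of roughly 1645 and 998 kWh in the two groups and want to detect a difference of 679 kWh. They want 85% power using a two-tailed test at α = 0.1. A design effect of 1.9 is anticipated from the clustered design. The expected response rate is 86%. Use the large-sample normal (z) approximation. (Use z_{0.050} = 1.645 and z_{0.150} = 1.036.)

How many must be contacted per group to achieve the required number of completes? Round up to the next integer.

n = (z_{α/2} + z_β)² · (σ₁² + σ₂²) / δ²
  = (1.645 + 1.036)² · (1645² + 998² = 3702029) / 679²
  = 7.1878 · 3702029 / 461041
  = 57.72
Design effect: 1.9 × 57.72 = 109.66.
Adjust for 86% response: 109.66 / 0.86 = 127.51.
Round up → n = 128 per group.

n = 128 per group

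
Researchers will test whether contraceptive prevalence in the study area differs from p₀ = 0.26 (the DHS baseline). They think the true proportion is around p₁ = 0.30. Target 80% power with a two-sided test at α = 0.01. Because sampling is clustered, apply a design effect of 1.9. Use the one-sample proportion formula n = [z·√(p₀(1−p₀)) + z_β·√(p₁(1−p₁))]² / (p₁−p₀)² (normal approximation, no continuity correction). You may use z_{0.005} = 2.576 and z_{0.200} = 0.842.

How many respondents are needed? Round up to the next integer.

n = [z_{α/2}·√(p₀q₀) + z_β·√(p₁q₁)]² / (p₁ − p₀)²
  = [2.576·√(0.26·0.74) + 0.842·√(0.30·0.70)]² / (0.04)²
  = [2.576·0.4386 + 0.842·0.4583]² / 0.0016
  = [1.5158]² / 0.0016
  = 1435.98
Design effect: 1.9 × 1435.98 = 2728.37.
Round up → n = 2729.

n = 2729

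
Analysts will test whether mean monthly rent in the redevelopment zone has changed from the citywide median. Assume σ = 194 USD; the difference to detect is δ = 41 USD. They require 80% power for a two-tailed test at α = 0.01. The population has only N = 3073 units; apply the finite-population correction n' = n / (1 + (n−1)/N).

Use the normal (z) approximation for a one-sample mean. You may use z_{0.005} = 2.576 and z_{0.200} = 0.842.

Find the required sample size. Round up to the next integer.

n = (z_{α/2} + z_β)² · σ² / δ²
  = (2.576 + 0.842)² · 194² / 41²
  = 11.6827 · 37636 / 1681
  = 261.57
Finite-population correction (N = 3073): 261.57 / (1 + (261.57 − 1)/3073) = 241.12.
Round up → n = 242.

n = 242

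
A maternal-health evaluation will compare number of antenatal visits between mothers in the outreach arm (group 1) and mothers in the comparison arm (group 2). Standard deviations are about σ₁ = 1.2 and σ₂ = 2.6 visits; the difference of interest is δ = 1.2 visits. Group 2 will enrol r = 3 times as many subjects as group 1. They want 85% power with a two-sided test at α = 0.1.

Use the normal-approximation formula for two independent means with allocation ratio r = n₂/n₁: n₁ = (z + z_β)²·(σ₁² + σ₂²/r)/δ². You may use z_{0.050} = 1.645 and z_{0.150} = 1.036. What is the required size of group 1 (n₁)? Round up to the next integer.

n₁ = 19

n₁ = (z_{α/2} + z_β)² · (σ₁² + σ₂²/r) / δ²
   = (1.645 + 1.036)² · (1.2² + 2.6²/3) / 1.2²
   = 7.1878 · (1.44 + 2.2533) / 1.44
   = 7.1878 · 3.6933 / 1.44
   = 18.44
Round up → n₁ = 19; n₂ = r·n₁ = 3 × 19 = 57.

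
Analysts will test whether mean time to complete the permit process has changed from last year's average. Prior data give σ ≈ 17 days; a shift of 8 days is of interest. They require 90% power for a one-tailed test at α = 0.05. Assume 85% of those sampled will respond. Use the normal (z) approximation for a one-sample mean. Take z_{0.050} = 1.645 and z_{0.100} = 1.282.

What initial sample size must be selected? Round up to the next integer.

n = 46

n = (z_α + z_β)² · σ² / δ²
  = (1.645 + 1.282)² · 17² / 8²
  = 8.5673 · 289 / 64
  = 38.69
Adjust for 85% response: 38.69 / 0.85 = 45.51.
Round up → n = 46.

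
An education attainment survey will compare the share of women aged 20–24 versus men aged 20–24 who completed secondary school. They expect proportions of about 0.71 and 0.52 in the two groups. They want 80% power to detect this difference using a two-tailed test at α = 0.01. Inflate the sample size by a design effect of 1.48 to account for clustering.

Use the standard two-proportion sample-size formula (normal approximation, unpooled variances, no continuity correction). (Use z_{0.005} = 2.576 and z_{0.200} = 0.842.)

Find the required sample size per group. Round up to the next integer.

n = 219 per group

n = (z_{α/2} + z_β)² · [p₁(1−p₁) + p₂(1−p₂)] / (p₁ − p₂)²
  = (2.576 + 0.842)² · (0.71·0.29 + 0.52·0.48) / (0.19)²
  = (3.418)² · (0.2059 + 0.2496) / 0.0361
  = 11.6827 · 0.4555 / 0.0361
  = 147.41
Design effect: 1.48 × 147.41 = 218.17.
Round up → n = 219 per group.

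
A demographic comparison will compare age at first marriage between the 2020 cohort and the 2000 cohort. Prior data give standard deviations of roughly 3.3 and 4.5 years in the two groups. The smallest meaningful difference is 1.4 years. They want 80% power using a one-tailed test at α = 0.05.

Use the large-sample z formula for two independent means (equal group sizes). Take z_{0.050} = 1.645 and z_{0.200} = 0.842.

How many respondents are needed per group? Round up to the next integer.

n = 99 per group

n = (z_α + z_β)² · (σ₁² + σ₂²) / δ²
  = (1.645 + 0.842)² · (3.3² + 4.5² = 31.14) / 1.4²
  = 6.1852 · 31.14 / 1.96
  = 98.27
Round up → n = 99 per group.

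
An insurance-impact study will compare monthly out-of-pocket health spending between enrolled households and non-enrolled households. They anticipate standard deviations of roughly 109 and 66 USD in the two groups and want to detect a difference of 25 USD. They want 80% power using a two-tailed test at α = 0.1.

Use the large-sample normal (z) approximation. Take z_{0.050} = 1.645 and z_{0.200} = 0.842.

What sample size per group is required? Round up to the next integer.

n = (z_{α/2} + z_β)² · (σ₁² + σ₂²) / δ²
  = (1.645 + 0.842)² · (109² + 66² = 16237) / 25²
  = 6.1852 · 16237 / 625
  = 160.69
Round up → n = 161 per group.

n = 161 per group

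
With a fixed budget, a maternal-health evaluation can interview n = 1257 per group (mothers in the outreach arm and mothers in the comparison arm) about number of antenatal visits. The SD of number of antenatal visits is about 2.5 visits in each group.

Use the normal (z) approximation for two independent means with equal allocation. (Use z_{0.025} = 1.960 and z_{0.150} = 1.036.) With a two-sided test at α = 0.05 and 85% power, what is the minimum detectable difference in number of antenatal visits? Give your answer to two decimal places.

Minimum detectable difference ≈ 0.30 visits

δ = (z_{α/2} + z_β) · √((σ₁²+σ₂²)/n)
  = (1.960 + 1.036) · √(12.5/1257)
  = 2.996 · √0.00994
  = 2.996 · 0.0997
  = 0.2988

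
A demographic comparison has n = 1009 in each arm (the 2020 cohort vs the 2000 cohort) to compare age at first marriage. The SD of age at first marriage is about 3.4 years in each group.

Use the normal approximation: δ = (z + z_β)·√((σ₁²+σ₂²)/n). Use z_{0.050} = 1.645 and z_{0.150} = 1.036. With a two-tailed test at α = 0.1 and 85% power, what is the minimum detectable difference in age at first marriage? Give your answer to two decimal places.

δ = (z_{α/2} + z_β) · √((σ₁²+σ₂²)/n)
  = (1.645 + 1.036) · √(23.12/1009)
  = 2.681 · √0.02291
  = 2.681 · 0.1514
  = 0.4058

Minimum detectable difference ≈ 0.41 years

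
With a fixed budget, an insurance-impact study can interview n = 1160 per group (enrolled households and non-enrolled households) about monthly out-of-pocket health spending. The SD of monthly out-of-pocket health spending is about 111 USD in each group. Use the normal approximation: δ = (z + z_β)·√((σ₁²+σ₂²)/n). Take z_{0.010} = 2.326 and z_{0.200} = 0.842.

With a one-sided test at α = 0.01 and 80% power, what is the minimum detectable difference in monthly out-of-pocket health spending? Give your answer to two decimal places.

Minimum detectable difference ≈ 14.60 USD

δ = (z_α + z_β) · √((σ₁²+σ₂²)/n)
  = (2.326 + 0.842) · √(24642/1160)
  = 3.168 · √21.2431
  = 3.168 · 4.6090
  = 14.6014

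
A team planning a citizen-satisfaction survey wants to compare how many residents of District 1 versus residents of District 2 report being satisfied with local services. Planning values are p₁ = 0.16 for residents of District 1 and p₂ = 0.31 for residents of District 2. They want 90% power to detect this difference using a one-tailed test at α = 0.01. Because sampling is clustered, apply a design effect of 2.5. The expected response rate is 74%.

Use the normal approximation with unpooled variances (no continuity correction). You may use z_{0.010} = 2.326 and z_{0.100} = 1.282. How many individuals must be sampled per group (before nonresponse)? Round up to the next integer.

n = (z_α + z_β)² · [p₁(1−p₁) + p₂(1−p₂)] / (p₁ − p₂)²
  = (2.326 + 1.282)² · (0.16·0.84 + 0.31·0.69) / (-0.15)²
  = (3.608)² · (0.1344 + 0.2139) / 0.0225
  = 13.0177 · 0.3483 / 0.0225
  = 201.51
Design effect: 2.5 × 201.51 = 503.78.
Adjust for 74% response: 503.78 / 0.74 = 680.79.
Round up → n = 681 per group.

n = 681 per group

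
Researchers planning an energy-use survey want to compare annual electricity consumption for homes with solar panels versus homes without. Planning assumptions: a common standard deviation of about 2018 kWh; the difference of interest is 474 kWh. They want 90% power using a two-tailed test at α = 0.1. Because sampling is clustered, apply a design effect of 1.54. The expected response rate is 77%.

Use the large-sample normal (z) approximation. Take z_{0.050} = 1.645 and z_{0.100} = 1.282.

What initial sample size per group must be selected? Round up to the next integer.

n = (z_{α/2} + z_β)² · (σ₁² + σ₂²) / δ²
  = (1.645 + 1.282)² · (2·2018² = 8144648) / 474²
  = 8.5673 · 8144648 / 224676
  = 310.57
Design effect: 1.54 × 310.57 = 478.28.
Adjust for 77% response: 478.28 / 0.77 = 621.14.
Round up → n = 622 per group.

n = 622 per group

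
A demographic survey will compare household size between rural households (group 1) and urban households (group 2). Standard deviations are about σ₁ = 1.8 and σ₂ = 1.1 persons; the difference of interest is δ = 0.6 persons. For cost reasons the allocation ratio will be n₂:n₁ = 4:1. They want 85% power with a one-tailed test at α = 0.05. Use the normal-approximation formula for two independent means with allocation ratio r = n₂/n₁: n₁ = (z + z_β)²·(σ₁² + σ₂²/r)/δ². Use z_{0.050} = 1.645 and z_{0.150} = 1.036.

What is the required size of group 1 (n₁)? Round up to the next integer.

n₁ = (z_α + z_β)² · (σ₁² + σ₂²/r) / δ²
   = (1.645 + 1.036)² · (1.8² + 1.1²/4) / 0.6²
   = 7.1878 · (3.24 + 0.3025) / 0.36
   = 7.1878 · 3.5425 / 0.36
   = 70.73
Round up → n₁ = 71; n₂ = r·n₁ = 4 × 71 = 284.

n₁ = 71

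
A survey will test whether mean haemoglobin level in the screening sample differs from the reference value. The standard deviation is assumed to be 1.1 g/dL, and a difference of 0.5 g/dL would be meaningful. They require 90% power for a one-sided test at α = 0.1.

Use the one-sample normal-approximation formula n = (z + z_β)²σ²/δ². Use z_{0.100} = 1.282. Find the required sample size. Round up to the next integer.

n = 32

n = (z_α + z_β)² · σ² / δ²
  = (1.282 + 1.282)² · 1.1² / 0.5²
  = 6.5741 · 1.21 / 0.25
  = 31.82
Round up → n = 32.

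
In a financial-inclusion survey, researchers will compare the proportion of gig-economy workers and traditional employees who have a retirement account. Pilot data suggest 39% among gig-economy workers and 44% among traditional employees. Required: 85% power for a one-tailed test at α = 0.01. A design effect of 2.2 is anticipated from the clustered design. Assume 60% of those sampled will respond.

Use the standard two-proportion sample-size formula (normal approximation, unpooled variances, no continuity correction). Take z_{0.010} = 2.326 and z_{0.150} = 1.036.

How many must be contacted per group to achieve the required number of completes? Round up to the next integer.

n = 8029 per group

n = (z_α + z_β)² · [p₁(1−p₁) + p₂(1−p₂)] / (p₁ − p₂)²
  = (2.326 + 1.036)² · (0.39·0.61 + 0.44·0.56) / (-0.05)²
  = (3.362)² · (0.2379 + 0.2464) / 0.0025
  = 11.3030 · 0.4843 / 0.0025
  = 2189.63
Design effect: 2.2 × 2189.63 = 4817.18.
Adjust for 60% response: 4817.18 / 0.60 = 8028.63.
Round up → n = 8029 per group.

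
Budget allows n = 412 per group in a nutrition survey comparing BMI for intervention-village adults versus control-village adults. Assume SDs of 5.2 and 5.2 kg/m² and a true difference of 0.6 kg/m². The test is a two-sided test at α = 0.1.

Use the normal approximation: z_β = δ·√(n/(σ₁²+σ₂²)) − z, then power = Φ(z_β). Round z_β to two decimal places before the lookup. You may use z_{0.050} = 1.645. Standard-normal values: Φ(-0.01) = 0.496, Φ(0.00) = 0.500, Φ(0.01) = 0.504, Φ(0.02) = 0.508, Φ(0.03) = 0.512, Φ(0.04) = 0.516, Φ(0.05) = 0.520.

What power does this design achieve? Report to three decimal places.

z_β = δ·√(n/(σ₁²+σ₂²)) − z_{α/2}
    = 0.6 · √(412/54.08) − 1.645
    = 0.6 · 2.76013 − 1.645
    = 1.6561 − 1.645 = 0.0111 → 0.01
Power = Φ(0.01) = 0.504.

Power ≈ 0.504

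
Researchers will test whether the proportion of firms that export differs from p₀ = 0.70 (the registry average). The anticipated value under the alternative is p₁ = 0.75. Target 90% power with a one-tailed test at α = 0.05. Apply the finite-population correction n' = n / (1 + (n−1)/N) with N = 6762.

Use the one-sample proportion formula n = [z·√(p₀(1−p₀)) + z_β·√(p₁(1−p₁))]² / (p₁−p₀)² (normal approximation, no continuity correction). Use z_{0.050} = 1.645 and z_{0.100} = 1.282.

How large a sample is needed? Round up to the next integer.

n = [z_α·√(p₀q₀) + z_β·√(p₁q₁)]² / (p₁ − p₀)²
  = [1.645·√(0.70·0.30) + 1.282·√(0.75·0.25)]² / (0.05)²
  = [1.645·0.4583 + 1.282·0.4330]² / 0.0025
  = [1.3090]² / 0.0025
  = 685.35
Finite-population correction (N = 6762): 685.35 / (1 + (685.35 − 1)/6762) = 622.36.
Round up → n = 623.

n = 623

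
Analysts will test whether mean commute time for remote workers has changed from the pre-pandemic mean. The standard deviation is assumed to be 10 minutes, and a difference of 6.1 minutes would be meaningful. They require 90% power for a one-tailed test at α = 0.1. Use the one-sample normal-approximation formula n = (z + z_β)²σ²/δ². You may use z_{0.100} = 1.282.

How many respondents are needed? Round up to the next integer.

n = 18

n = (z_α + z_β)² · σ² / δ²
  = (1.282 + 1.282)² · 10² / 6.1²
  = 6.5741 · 100 / 37.21
  = 17.67
Round up → n = 18.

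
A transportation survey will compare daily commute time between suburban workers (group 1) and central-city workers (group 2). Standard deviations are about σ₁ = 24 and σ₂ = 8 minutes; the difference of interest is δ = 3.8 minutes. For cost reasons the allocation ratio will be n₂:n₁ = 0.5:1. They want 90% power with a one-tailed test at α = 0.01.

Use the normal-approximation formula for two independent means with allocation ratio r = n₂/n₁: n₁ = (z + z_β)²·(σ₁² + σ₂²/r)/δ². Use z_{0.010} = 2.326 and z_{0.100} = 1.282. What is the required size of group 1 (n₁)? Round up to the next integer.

n₁ = (z_α + z_β)² · (σ₁² + σ₂²/r) / δ²
   = (2.326 + 1.282)² · (24² + 8²/0.5) / 3.8²
   = 13.0177 · (576 + 128) / 14.44
   = 13.0177 · 704 / 14.44
   = 634.66
Round up → n₁ = 635; n₂ = r·n₁ = 0.5 × 635 = 318.

n₁ = 635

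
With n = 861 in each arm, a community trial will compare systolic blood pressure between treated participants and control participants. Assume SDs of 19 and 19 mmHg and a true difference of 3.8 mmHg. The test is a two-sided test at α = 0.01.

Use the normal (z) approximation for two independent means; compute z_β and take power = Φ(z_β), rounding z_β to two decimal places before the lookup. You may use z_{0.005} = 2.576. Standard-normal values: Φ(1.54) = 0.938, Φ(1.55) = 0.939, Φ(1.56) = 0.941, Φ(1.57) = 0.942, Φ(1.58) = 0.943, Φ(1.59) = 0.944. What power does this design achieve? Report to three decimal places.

z_β = δ·√(n/(σ₁²+σ₂²)) − z_{α/2}
    = 3.8 · √(861/722) − 2.576
    = 3.8 · 1.09203 − 2.576
    = 4.1497 − 2.576 = 1.5737 → 1.57
Power = Φ(1.57) = 0.942.

Power ≈ 0.942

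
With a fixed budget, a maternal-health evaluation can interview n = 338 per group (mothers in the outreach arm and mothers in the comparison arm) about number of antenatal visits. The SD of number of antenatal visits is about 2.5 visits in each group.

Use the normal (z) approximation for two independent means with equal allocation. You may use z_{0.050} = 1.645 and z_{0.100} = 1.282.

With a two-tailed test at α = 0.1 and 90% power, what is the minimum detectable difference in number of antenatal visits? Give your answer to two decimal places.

δ = (z_{α/2} + z_β) · √((σ₁²+σ₂²)/n)
  = (1.645 + 1.282) · √(12.5/338)
  = 2.927 · √0.03698
  = 2.927 · 0.1923
  = 0.5629

Minimum detectable difference ≈ 0.56 visits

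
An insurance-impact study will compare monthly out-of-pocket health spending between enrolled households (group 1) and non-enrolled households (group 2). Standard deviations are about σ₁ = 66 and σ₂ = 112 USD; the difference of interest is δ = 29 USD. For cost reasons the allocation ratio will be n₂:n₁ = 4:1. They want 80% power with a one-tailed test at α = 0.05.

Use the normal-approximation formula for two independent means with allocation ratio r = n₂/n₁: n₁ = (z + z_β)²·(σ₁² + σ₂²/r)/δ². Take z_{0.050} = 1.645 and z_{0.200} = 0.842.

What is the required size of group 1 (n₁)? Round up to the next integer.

n₁ = 56

n₁ = (z_α + z_β)² · (σ₁² + σ₂²/r) / δ²
   = (1.645 + 0.842)² · (66² + 112²/4) / 29²
   = 6.1852 · (4356 + 3136) / 841
   = 6.1852 · 7492 / 841
   = 55.10
Round up → n₁ = 56; n₂ = r·n₁ = 4 × 56 = 224.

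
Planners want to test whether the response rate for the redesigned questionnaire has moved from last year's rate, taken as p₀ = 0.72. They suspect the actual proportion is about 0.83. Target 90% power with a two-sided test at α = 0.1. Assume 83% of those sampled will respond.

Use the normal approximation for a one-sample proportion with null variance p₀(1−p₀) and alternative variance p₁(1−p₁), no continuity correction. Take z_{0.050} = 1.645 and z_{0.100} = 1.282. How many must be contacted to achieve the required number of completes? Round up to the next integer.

n = 149

n = [z_{α/2}·√(p₀q₀) + z_β·√(p₁q₁)]² / (p₁ − p₀)²
  = [1.645·√(0.72·0.28) + 1.282·√(0.83·0.17)]² / (0.11)²
  = [1.645·0.4490 + 1.282·0.3756]² / 0.0121
  = [1.2202]² / 0.0121
  = 123.04
Adjust for 83% response: 123.04 / 0.83 = 148.24.
Round up → n = 149.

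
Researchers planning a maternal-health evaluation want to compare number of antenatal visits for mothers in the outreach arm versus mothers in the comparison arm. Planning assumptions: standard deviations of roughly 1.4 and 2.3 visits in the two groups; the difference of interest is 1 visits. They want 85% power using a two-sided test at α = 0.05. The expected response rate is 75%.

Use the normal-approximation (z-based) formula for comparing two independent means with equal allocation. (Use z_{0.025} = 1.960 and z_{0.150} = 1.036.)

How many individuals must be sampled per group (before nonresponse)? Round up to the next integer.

n = 87 per group

n = (z_{α/2} + z_β)² · (σ₁² + σ₂²) / δ²
  = (1.960 + 1.036)² · (1.4² + 2.3² = 7.25) / 1²
  = 8.9760 · 7.25 / 1
  = 65.08
Adjust for 75% response: 65.08 / 0.75 = 86.77.
Round up → n = 87 per group.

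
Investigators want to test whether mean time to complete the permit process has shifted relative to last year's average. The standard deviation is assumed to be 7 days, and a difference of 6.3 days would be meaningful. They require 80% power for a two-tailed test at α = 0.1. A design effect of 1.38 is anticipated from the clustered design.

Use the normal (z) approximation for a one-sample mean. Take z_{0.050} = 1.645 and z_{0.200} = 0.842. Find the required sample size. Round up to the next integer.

n = 11

n = (z_{α/2} + z_β)² · σ² / δ²
  = (1.645 + 0.842)² · 7² / 6.3²
  = 6.1852 · 49 / 39.69
  = 7.64
Design effect: 1.38 × 7.64 = 10.54.
Round up → n = 11.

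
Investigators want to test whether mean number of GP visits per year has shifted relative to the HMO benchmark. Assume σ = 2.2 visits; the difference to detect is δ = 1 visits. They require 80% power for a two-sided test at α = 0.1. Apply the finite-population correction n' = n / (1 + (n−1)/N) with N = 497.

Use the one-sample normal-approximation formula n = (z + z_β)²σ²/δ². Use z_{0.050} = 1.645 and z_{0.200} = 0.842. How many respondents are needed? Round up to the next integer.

n = (z_{α/2} + z_β)² · σ² / δ²
  = (1.645 + 0.842)² · 2.2² / 1²
  = 6.1852 · 4.84 / 1
  = 29.94
Finite-population correction (N = 497): 29.94 / (1 + (29.94 − 1)/497) = 28.29.
Round up → n = 29.

n = 29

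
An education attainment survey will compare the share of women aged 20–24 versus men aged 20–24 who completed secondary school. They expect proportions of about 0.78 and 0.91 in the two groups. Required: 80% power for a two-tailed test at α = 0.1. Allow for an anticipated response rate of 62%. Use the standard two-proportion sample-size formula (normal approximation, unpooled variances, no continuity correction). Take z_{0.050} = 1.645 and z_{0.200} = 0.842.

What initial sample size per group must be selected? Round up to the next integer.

n = (z_{α/2} + z_β)² · [p₁(1−p₁) + p₂(1−p₂)] / (p₁ − p₂)²
  = (1.645 + 0.842)² · (0.78·0.22 + 0.91·0.09) / (-0.13)²
  = (2.487)² · (0.1716 + 0.0819) / 0.0169
  = 6.1852 · 0.2535 / 0.0169
  = 92.78
Adjust for 62% response: 92.78 / 0.62 = 149.64.
Round up → n = 150 per group.

n = 150 per group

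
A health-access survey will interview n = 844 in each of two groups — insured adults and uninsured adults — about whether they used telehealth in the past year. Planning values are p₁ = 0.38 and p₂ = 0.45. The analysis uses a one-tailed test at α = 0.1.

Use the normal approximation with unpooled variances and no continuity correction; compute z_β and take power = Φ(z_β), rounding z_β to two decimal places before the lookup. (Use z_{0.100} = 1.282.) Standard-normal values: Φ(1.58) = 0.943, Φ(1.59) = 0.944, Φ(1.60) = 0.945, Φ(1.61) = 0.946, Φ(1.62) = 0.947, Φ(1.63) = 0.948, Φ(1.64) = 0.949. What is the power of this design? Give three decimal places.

z_β = |p₁−p₂|·√(n/[p₁q₁+p₂q₂]) − z_α
    = 0.07 · √(844/0.4831) − 1.282
    = 0.07 · 41.7977 − 1.282
    = 2.9258 − 1.282 = 1.6438 → 1.64
Power = Φ(1.64) = 0.949.

Power ≈ 0.949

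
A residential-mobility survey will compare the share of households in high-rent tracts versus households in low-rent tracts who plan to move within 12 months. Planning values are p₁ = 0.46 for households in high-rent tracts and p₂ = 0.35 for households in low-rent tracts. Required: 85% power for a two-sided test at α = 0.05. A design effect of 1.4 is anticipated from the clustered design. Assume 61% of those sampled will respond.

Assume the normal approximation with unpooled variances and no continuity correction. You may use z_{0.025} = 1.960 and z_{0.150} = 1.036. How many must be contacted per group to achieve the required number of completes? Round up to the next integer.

n = 811 per group

n = (z_{α/2} + z_β)² · [p₁(1−p₁) + p₂(1−p₂)] / (p₁ − p₂)²
  = (1.960 + 1.036)² · (0.46·0.54 + 0.35·0.65) / (0.11)²
  = (2.996)² · (0.2484 + 0.2275) / 0.0121
  = 8.9760 · 0.4759 / 0.0121
  = 353.03
Design effect: 1.4 × 353.03 = 494.24.
Adjust for 61% response: 494.24 / 0.61 = 810.24.
Round up → n = 811 per group.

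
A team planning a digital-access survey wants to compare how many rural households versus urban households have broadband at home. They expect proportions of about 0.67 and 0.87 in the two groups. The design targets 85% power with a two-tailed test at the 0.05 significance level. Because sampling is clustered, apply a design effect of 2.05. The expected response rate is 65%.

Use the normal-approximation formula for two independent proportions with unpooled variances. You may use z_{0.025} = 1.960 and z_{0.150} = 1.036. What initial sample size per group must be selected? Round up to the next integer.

n = 237 per group

n = (z_{α/2} + z_β)² · [p₁(1−p₁) + p₂(1−p₂)] / (p₁ − p₂)²
  = (1.960 + 1.036)² · (0.67·0.33 + 0.87·0.13) / (-0.20)²
  = (2.996)² · (0.2211 + 0.1131) / 0.0400
  = 8.9760 · 0.3342 / 0.0400
  = 74.99
Design effect: 2.05 × 74.99 = 153.74.
Adjust for 65% response: 153.74 / 0.65 = 236.52.
Round up → n = 237 per group.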